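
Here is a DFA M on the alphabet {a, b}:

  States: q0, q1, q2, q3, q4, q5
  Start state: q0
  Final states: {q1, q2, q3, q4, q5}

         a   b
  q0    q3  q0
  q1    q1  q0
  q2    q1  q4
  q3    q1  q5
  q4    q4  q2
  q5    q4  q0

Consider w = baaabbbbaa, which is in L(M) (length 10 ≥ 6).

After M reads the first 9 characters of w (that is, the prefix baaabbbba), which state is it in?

q3

Run of M on the first 9 characters of w = b a a a b b b b a:
  step 0: q0  (start)
  step 1: q0  (read b: q0→q0)
  step 2: q3  (read a: q0→q3)
  step 3: q1  (read a: q3→q1)
  step 4: q1  (read a: q1→q1)
  step 5: q0  (read b: q1→q0)
  step 6: q0  (read b: q0→q0)
  step 7: q0  (read b: q0→q0)
  step 8: q0  (read b: q0→q0)
  step 9: q3  (read a: q0→q3)

After reading 9 characters, M is in state q3.
(This kind of state-tracing is the core of the pumping-lemma construction: with 6 states, pigeonhole forces a repeat within the first 6 steps.)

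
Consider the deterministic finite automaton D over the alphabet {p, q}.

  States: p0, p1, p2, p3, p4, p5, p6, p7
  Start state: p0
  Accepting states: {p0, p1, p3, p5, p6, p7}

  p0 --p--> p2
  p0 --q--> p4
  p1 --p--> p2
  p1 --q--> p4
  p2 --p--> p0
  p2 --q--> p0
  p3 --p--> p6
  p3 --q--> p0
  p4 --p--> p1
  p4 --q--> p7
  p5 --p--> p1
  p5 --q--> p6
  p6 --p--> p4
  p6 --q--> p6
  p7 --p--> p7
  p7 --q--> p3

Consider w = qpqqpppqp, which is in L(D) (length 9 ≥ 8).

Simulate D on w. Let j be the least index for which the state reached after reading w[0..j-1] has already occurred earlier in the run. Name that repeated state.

Run of D on w = q p q q p p p q p:
  step 0: p0  (start)
  step 1: p4  (read q: p0→p4)
  step 2: p1  (read p: p4→p1)
  step 3: p4  (read q: p1→p4)   ← first repeat (p4 seen earlier)
  step 4: p7  (read q: p4→p7)
  step 5: p7  (read p: p7→p7)
  step 6: p7  (read p: p7→p7)
  step 7: p7  (read p: p7→p7)
  step 8: p3  (read q: p7→p3)
  step 9: p6  (read p: p3→p6)

The earliest repeat is at step j = 3: D is in p4, which it already visited at step i = 1.

p4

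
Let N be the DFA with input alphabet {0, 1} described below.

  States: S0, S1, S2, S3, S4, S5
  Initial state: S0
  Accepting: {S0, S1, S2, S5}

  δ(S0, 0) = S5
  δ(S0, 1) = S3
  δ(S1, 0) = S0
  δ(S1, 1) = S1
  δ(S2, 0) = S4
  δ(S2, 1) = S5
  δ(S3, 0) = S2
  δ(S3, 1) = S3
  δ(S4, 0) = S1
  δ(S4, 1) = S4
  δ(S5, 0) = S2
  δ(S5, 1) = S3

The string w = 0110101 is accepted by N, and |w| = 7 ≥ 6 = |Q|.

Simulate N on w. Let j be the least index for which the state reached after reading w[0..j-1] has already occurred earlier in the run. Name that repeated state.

S3

State sequence: S0 -0-> S5 -1-> S3 -1-> S3 -0-> S2 -1-> S5 -0-> S2 -1-> S5
First repeat at step 3: S3 was already visited.

The earliest repeat is at step j = 3: N is in S3, which it already visited at step i = 2.
With |Q| = 6, pigeonhole forces a state repeat no later than step 6; the substring read between the first and second visits to that state can be pumped.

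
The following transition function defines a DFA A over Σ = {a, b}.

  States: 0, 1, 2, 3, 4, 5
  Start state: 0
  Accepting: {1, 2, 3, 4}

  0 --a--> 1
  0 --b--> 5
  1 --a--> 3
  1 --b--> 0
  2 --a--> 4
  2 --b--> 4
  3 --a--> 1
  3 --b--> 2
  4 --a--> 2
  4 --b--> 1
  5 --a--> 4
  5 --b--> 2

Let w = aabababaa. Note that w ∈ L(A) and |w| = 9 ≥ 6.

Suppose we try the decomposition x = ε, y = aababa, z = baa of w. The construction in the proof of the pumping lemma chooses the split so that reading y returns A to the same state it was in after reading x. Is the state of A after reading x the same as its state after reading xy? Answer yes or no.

no

Run of A on the first 6 characters of w = a a b a b a:
  step 0: 0  (start)
  step 1: 1  (read a: 0→1)
  step 2: 3  (read a: 1→3)
  step 3: 2  (read b: 3→2)
  step 4: 4  (read a: 2→4)
  step 5: 1  (read b: 4→1)
  step 6: 3  (read a: 1→3)

After x (step 0): 0. After xy (step 6): 3.
They differ (0 ≠ 3), so y is not a cycle from the state after x; this split is not the one the pumping-lemma construction produces, and pumping y need not keep the string in L(A).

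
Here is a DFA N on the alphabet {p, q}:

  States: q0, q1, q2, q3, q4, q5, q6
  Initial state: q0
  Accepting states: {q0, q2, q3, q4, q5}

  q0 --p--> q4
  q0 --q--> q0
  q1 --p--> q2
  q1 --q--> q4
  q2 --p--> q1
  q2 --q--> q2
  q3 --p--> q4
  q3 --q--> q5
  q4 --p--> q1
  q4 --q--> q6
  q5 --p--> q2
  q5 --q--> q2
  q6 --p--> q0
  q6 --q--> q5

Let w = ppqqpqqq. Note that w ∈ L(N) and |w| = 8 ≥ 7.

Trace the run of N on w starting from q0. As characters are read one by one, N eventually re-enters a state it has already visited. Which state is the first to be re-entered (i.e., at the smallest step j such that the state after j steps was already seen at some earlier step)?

State sequence: q0 -p-> q4 -p-> q1 -q-> q4 -q-> q6 -p-> q0 -q-> q0 -q-> q0 -q-> q0
First repeat at step 3: q4 was already visited.

The earliest repeat is at step j = 3: N is in q4, which it already visited at step i = 1.
With |Q| = 7, pigeonhole forces a state repeat no later than step 7; the substring read between the first and second visits to that state can be pumped.

q4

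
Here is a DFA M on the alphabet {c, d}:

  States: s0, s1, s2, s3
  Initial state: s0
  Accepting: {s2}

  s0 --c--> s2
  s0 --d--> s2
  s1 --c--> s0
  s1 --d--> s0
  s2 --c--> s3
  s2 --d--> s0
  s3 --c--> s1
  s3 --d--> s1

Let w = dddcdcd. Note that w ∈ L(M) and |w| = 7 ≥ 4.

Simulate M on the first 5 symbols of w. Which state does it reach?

Run of M on the first 5 characters of w = d d d c d:
  step 0: s0  (start)
  step 1: s2  (read d: s0→s2)
  step 2: s0  (read d: s2→s0)
  step 3: s2  (read d: s0→s2)
  step 4: s3  (read c: s2→s3)
  step 5: s1  (read d: s3→s1)

After reading 5 characters, M is in state s1.

s1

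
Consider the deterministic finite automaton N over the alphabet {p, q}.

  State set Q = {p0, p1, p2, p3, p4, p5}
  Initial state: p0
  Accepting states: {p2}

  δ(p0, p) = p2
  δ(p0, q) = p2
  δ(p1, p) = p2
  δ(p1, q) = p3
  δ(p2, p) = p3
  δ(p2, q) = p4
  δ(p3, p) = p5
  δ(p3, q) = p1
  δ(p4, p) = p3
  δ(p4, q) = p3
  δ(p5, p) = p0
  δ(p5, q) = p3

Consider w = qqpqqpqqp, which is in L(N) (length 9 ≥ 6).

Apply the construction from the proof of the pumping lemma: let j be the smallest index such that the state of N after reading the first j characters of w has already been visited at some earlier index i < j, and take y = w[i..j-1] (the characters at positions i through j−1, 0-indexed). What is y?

qq

Run of N on w = q q p q q p q q p:
  step 0: p0  (start)
  step 1: p2  (read q: p0→p2)
  step 2: p4  (read q: p2→p4)
  step 3: p3  (read p: p4→p3)
  step 4: p1  (read q: p3→p1)
  step 5: p3  (read q: p1→p3)   ← first repeat (p3 seen earlier)
  step 6: p5  (read p: p3→p5)
  step 7: p3  (read q: p5→p3)
  step 8: p1  (read q: p3→p1)
  step 9: p2  (read p: p1→p2)

So i = 3, j = 5, giving x = w[0:3] = qqp, y = w[3:5] = qq, z = w[5:9] = pqqp.
Check: |xy| = 5 ≤ 6 and |y| = 2 ≥ 1. Reading y takes N from p3 back to p3, so every xyⁱz is accepted.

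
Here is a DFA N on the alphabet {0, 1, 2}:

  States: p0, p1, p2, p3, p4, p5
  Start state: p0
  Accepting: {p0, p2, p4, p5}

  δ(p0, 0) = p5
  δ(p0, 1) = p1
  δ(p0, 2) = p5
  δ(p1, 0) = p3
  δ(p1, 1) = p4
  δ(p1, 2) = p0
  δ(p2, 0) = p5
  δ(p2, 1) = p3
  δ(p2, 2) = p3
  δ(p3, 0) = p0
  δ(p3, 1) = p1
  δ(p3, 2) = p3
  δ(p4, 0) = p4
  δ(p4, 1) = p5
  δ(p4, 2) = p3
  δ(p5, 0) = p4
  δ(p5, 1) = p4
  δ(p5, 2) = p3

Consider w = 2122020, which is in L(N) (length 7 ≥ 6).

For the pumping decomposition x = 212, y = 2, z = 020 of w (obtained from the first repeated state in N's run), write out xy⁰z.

xy⁰z = xz = 212·020 = 212020.
Reading y = 2 takes N from p3 back to p3, so after x the machine is still in p3, and z then leads to the accepting state p4. Hence 212020 ∈ L(N).

212020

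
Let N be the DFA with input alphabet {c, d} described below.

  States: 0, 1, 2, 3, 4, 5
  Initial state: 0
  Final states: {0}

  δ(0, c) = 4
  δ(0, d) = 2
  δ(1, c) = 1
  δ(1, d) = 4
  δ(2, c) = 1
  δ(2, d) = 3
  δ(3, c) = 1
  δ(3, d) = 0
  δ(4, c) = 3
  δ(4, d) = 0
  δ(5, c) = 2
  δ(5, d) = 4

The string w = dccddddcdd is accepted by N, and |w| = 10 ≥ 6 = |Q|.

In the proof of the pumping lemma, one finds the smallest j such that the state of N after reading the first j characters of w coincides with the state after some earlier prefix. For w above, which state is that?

1

State sequence: 0 -d-> 2 -c-> 1 -c-> 1 -d-> 4 -d-> 0 -d-> 2 -d-> 3 -c-> 1 -d-> 4 -d-> 0
First repeat at step 3: 1 was already visited.

The earliest repeat is at step j = 3: N is in 1, which it already visited at step i = 2.
With |Q| = 6, pigeonhole forces a state repeat no later than step 6; the substring read between the first and second visits to that state can be pumped.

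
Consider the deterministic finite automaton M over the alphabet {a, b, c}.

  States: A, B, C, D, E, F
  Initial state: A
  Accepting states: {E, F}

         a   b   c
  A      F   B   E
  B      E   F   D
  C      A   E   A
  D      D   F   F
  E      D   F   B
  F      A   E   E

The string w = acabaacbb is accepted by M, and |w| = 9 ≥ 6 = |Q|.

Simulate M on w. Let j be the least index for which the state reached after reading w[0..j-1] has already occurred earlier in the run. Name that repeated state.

F

Run of M on w = a c a b a a c b b:
  step 0: A  (start)
  step 1: F  (read a: A→F)
  step 2: E  (read c: F→E)
  step 3: D  (read a: E→D)
  step 4: F  (read b: D→F)   ← first repeat (F seen earlier)
  step 5: A  (read a: F→A)
  step 6: F  (read a: A→F)
  step 7: E  (read c: F→E)
  step 8: F  (read b: E→F)
  step 9: E  (read b: F→E)

The earliest repeat is at step j = 4: M is in F, which it already visited at step i = 1.
Pumping length from the standard proof: p = 6 (the number of states). The repeated state found above gives |xy| = j ≤ 6 and |y| = j − i ≥ 1.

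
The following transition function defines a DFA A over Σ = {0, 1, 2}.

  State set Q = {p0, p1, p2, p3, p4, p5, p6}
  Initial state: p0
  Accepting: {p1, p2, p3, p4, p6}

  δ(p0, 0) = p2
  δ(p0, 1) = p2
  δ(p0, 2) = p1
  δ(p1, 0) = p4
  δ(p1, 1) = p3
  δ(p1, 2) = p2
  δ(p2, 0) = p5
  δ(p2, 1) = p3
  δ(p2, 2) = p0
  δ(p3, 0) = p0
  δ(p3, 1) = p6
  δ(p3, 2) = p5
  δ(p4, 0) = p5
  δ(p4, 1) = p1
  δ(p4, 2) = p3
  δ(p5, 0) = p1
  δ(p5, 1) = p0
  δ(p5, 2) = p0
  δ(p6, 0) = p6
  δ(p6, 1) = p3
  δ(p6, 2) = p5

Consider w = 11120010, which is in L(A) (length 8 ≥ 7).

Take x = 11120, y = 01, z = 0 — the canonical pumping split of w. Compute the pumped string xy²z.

1112001010

xy^2z = 11120·01·01·0 = 1112001010.
Reading y = 01 takes A from p1 back to p1, so after x·y·y the machine is still in p1, and z then leads to the accepting state p4. Hence 1112001010 ∈ L(A).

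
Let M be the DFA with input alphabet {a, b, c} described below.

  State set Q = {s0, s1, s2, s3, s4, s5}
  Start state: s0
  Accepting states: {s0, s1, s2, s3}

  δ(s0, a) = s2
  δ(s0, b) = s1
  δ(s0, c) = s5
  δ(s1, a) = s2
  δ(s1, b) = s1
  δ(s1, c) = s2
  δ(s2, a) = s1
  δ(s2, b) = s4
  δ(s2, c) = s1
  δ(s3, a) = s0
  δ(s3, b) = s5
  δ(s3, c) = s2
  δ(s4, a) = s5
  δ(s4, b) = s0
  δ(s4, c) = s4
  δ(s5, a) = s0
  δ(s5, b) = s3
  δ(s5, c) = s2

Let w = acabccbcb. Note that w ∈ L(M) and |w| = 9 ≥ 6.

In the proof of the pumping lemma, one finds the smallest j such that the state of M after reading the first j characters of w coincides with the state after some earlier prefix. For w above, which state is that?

s2

Run of M on w = a c a b c c b c b:
  step 0: s0  (start)
  step 1: s2  (read a: s0→s2)
  step 2: s1  (read c: s2→s1)
  step 3: s2  (read a: s1→s2)   ← first repeat (s2 seen earlier)
  step 4: s4  (read b: s2→s4)
  step 5: s4  (read c: s4→s4)
  step 6: s4  (read c: s4→s4)
  step 7: s0  (read b: s4→s0)
  step 8: s5  (read c: s0→s5)
  step 9: s3  (read b: s5→s3)

The earliest repeat is at step j = 3: M is in s2, which it already visited at step i = 1.
With |Q| = 6, pigeonhole forces a state repeat no later than step 6; the substring read between the first and second visits to that state can be pumped.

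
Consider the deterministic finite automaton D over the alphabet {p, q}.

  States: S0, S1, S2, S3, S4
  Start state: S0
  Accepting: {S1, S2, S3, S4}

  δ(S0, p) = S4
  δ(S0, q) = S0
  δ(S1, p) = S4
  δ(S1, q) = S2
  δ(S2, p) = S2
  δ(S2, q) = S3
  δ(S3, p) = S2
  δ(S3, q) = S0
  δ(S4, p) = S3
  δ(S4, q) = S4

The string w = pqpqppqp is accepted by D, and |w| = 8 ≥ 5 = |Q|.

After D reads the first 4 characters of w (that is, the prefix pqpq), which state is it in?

S0

State sequence: S0 -p-> S4 -q-> S4 -p-> S3 -q-> S0

After reading 4 characters, D is in state S0.
(This kind of state-tracing is the core of the pumping-lemma construction: with 5 states, pigeonhole forces a repeat within the first 5 steps.)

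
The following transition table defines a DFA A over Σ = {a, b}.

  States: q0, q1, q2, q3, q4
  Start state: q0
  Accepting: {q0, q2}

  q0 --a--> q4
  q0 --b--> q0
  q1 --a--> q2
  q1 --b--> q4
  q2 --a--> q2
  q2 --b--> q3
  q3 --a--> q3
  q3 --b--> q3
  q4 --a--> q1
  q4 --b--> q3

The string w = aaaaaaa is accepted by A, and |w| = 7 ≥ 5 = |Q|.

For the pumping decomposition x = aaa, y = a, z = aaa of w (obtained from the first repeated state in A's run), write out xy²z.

aaaaaaaa

xy^2z = aaa·a·a·aaa = aaaaaaaa.
Reading y = a takes A from q2 back to q2, so after x·y·y the machine is still in q2, and z then leads to the accepting state q2. Hence aaaaaaaa ∈ L(A).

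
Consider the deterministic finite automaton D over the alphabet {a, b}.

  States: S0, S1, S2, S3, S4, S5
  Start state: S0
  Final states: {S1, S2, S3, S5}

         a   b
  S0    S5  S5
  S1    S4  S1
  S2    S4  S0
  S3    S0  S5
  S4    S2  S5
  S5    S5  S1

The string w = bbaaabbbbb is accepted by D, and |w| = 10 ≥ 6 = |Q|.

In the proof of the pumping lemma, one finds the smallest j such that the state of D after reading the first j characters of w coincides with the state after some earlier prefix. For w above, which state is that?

State sequence: S0 -b-> S5 -b-> S1 -a-> S4 -a-> S2 -a-> S4 -b-> S5 -b-> S1 -b-> S1 -b-> S1 -b-> S1
First repeat at step 5: S4 was already visited.

The earliest repeat is at step j = 5: D is in S4, which it already visited at step i = 3.
The DFA has 6 states, so the proof of the pumping lemma guarantees a repeated state among the first 6+1 visited; the segment between the two visits is the pumpable y.

S4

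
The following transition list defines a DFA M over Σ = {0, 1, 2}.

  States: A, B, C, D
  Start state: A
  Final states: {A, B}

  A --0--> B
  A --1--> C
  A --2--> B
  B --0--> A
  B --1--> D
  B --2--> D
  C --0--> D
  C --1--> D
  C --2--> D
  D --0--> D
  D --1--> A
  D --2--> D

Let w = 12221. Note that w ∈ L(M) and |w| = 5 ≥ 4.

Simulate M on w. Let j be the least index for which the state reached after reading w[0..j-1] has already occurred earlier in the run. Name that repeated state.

D

Run of M on w = 1 2 2 2 1:
  step 0: A  (start)
  step 1: C  (read 1: A→C)
  step 2: D  (read 2: C→D)
  step 3: D  (read 2: D→D)   ← first repeat (D seen earlier)
  step 4: D  (read 2: D→D)
  step 5: A  (read 1: D→A)

The earliest repeat is at step j = 3: M is in D, which it already visited at step i = 2.
With |Q| = 4, pigeonhole forces a state repeat no later than step 4; the substring read between the first and second visits to that state can be pumped.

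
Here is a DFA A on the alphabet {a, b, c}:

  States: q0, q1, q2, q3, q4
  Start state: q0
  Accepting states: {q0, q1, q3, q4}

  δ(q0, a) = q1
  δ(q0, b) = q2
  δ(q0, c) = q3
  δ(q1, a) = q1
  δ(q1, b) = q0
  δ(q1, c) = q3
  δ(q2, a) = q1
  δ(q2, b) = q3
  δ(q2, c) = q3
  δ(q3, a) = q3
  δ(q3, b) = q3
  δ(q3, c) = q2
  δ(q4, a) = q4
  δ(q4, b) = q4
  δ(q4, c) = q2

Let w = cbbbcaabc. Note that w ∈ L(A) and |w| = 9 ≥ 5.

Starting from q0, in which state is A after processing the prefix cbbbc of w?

Run of A on the first 5 characters of w = c b b b c:
  step 0: q0  (start)
  step 1: q3  (read c: q0→q3)
  step 2: q3  (read b: q3→q3)
  step 3: q3  (read b: q3→q3)
  step 4: q3  (read b: q3→q3)
  step 5: q2  (read c: q3→q2)

After reading 5 characters, A is in state q2.

q2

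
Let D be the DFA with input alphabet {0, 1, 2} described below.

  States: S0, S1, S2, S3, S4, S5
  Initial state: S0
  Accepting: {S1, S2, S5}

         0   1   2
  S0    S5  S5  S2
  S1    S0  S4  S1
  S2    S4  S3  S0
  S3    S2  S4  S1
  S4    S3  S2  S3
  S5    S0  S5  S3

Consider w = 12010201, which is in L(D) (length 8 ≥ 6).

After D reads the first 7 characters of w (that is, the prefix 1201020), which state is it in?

S5

State sequence: S0 -1-> S5 -2-> S3 -0-> S2 -1-> S3 -0-> S2 -2-> S0 -0-> S5

After reading 7 characters, D is in state S5.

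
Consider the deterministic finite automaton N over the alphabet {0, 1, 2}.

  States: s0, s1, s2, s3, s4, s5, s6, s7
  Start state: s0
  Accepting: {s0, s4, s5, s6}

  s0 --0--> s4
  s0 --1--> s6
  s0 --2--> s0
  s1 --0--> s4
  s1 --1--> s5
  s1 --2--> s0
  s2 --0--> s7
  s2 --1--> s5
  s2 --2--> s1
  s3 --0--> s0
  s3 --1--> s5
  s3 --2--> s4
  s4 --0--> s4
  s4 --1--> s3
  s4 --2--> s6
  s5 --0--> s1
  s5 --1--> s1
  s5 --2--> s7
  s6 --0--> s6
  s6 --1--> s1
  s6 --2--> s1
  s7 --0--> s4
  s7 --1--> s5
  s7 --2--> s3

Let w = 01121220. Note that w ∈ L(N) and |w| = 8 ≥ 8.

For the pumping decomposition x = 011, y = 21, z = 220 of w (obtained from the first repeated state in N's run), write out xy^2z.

0112121220

xy^2z = 011·21·21·220 = 0112121220.
Reading y = 21 takes N from s5 back to s5, so after x·y·y the machine is still in s5, and z then leads to the accepting state s0. Hence 0112121220 ∈ L(N).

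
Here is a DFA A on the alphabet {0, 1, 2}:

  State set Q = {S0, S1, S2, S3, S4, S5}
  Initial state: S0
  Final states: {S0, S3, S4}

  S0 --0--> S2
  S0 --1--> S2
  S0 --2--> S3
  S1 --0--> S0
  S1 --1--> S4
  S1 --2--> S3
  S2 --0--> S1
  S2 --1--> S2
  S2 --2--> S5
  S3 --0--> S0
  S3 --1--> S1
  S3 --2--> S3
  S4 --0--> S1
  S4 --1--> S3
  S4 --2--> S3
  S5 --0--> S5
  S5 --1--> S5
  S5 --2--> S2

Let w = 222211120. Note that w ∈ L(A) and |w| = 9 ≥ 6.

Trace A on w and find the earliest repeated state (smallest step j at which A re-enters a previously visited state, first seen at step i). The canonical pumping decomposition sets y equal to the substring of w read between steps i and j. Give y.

2

State sequence: S0 -2-> S3 -2-> S3 -2-> S3 -2-> S3 -1-> S1 -1-> S4 -1-> S3 -2-> S3 -0-> S0
First repeat at step 2: S3 was already visited.

So i = 1, j = 2, giving x = w[0:1] = 2, y = w[1:2] = 2, z = w[2:9] = 2211120.
Check: |xy| = 2 ≤ 6 and |y| = 1 ≥ 1. Reading y takes A from S3 back to S3, so every xyⁱz is accepted.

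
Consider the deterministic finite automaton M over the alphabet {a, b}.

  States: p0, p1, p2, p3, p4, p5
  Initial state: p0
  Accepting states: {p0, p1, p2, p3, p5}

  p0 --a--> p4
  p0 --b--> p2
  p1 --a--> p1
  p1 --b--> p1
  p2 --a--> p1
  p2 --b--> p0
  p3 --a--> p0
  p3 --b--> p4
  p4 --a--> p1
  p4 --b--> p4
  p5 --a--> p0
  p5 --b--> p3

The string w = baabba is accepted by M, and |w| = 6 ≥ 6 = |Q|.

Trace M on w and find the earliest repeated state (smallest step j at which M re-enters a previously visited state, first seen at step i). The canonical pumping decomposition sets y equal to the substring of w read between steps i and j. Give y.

a

Run of M on w = b a a b b a:
  step 0: p0  (start)
  step 1: p2  (read b: p0→p2)
  step 2: p1  (read a: p2→p1)
  step 3: p1  (read a: p1→p1)   ← first repeat (p1 seen earlier)
  step 4: p1  (read b: p1→p1)
  step 5: p1  (read b: p1→p1)
  step 6: p1  (read a: p1→p1)

So i = 2, j = 3, giving x = w[0:2] = ba, y = w[2:3] = a, z = w[3:6] = bba.
Check: |xy| = 3 ≤ 6 and |y| = 1 ≥ 1. Reading y takes M from p1 back to p1, so every xyⁱz is accepted.
The DFA has 6 states, so the proof of the pumping lemma guarantees a repeated state among the first 6+1 visited; the segment between the two visits is the pumpable y.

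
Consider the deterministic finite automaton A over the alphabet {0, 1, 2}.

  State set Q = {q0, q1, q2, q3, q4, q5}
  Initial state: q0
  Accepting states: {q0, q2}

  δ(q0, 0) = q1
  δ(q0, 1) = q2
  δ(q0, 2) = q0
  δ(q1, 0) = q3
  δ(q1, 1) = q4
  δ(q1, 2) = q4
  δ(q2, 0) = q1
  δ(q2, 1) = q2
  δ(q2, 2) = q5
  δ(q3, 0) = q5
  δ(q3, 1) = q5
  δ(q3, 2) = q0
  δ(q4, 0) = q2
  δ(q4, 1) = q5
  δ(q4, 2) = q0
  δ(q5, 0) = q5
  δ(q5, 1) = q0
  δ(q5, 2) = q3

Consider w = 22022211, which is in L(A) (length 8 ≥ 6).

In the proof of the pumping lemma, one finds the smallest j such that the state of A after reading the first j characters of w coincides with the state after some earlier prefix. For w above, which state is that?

q0

State sequence: q0 -2-> q0 -2-> q0 -0-> q1 -2-> q4 -2-> q0 -2-> q0 -1-> q2 -1-> q2
First repeat at step 1: q0 was already visited.

The earliest repeat is at step j = 1: A is in q0, which it already visited at step i = 0.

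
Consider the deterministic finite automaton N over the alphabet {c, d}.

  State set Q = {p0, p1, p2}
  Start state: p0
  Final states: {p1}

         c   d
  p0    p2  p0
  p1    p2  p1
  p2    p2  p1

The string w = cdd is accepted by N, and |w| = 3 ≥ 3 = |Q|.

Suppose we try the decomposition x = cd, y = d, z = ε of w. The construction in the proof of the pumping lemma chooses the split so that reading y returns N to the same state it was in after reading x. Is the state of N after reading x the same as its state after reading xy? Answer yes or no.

Run of N on the first 3 characters of w = c d d:
  step 0: p0  (start)
  step 1: p2  (read c: p0→p2)
  step 2: p1  (read d: p2→p1)
  step 3: p1  (read d: p1→p1)

After x (step 2): p1. After xy (step 3): p1.
They match, so y = d drives N around a cycle from p1 back to itself; pumping y any number of times keeps N in p1 before reading z, and xyⁱz ∈ L(N) for every i ≥ 0.

yes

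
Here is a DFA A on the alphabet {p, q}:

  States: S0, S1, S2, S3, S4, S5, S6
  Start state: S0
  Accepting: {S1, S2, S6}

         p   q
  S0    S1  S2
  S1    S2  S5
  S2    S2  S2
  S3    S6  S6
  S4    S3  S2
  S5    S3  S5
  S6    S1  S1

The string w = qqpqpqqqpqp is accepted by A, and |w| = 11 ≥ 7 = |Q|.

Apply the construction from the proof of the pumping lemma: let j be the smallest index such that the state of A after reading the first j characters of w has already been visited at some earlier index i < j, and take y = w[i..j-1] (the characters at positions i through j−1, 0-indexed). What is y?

q

State sequence: S0 -q-> S2 -q-> S2 -p-> S2 -q-> S2 -p-> S2 -q-> S2 -q-> S2 -q-> S2 -p-> S2 -q-> S2 -p-> S2
First repeat at step 2: S2 was already visited.

So i = 1, j = 2, giving x = w[0:1] = q, y = w[1:2] = q, z = w[2:11] = pqpqqqpqp.
Check: |xy| = 2 ≤ 7 and |y| = 1 ≥ 1. Reading y takes A from S2 back to S2, so every xyⁱz is accepted.
Since A has 7 states, any run of length ≥ 7 visits 7+1 states, so by pigeonhole some state repeats within the first 7 steps — that repeat gives the pumpable loop.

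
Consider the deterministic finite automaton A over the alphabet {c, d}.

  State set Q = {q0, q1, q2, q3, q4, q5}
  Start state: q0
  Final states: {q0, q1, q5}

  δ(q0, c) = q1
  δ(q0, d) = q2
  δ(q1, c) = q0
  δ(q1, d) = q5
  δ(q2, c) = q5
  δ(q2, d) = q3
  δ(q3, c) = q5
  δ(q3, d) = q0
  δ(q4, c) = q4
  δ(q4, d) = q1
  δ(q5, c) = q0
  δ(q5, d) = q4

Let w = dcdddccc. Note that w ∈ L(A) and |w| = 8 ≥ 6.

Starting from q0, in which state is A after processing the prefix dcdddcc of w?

State sequence: q0 -d-> q2 -c-> q5 -d-> q4 -d-> q1 -d-> q5 -c-> q0 -c-> q1

After reading 7 characters, A is in state q1.

q1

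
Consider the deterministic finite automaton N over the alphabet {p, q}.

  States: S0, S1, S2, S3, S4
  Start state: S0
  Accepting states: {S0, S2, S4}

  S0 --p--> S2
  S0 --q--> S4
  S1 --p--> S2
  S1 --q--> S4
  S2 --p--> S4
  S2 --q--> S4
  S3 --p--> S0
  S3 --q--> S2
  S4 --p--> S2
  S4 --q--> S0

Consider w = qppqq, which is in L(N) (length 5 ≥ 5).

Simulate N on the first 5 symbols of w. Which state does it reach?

State sequence: S0 -q-> S4 -p-> S2 -p-> S4 -q-> S0 -q-> S4

After reading 5 characters, N is in state S4.
(This kind of state-tracing is the core of the pumping-lemma construction: with 5 states, pigeonhole forces a repeat within the first 5 steps.)

S4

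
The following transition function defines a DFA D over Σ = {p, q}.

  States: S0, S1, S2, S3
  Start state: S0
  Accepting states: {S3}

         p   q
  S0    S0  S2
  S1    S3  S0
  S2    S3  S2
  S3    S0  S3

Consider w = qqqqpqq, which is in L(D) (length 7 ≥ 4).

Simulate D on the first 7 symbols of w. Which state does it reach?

Run of D on the first 7 characters of w = q q q q p q q:
  step 0: S0  (start)
  step 1: S2  (read q: S0→S2)
  step 2: S2  (read q: S2→S2)
  step 3: S2  (read q: S2→S2)
  step 4: S2  (read q: S2→S2)
  step 5: S3  (read p: S2→S3)
  step 6: S3  (read q: S3→S3)
  step 7: S3  (read q: S3→S3)

After reading 7 characters, D is in state S3.
(This kind of state-tracing is the core of the pumping-lemma construction: with 4 states, pigeonhole forces a repeat within the first 4 steps.)

S3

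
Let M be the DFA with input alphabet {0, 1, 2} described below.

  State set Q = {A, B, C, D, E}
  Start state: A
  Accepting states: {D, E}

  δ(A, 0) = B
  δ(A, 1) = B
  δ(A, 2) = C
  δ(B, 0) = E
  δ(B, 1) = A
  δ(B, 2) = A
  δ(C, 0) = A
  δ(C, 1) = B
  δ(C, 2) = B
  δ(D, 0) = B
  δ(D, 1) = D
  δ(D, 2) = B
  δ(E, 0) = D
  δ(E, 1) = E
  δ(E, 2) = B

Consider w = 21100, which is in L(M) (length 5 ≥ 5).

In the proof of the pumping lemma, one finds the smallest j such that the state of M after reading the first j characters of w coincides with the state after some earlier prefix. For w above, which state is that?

State sequence: A -2-> C -1-> B -1-> A -0-> B -0-> E
First repeat at step 3: A was already visited.

The earliest repeat is at step j = 3: M is in A, which it already visited at step i = 0.
With |Q| = 5, pigeonhole forces a state repeat no later than step 5; the substring read between the first and second visits to that state can be pumped.

A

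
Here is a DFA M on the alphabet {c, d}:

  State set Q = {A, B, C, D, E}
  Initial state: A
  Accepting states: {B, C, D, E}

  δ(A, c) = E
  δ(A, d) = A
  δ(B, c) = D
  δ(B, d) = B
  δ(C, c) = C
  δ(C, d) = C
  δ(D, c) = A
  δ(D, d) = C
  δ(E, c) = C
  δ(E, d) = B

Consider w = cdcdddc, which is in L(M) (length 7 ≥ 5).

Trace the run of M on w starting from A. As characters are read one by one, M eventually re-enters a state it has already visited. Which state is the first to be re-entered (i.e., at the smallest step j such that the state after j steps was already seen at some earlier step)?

C

State sequence: A -c-> E -d-> B -c-> D -d-> C -d-> C -d-> C -c-> C
First repeat at step 5: C was already visited.

The earliest repeat is at step j = 5: M is in C, which it already visited at step i = 4.
With |Q| = 5, pigeonhole forces a state repeat no later than step 5; the substring read between the first and second visits to that state can be pumped.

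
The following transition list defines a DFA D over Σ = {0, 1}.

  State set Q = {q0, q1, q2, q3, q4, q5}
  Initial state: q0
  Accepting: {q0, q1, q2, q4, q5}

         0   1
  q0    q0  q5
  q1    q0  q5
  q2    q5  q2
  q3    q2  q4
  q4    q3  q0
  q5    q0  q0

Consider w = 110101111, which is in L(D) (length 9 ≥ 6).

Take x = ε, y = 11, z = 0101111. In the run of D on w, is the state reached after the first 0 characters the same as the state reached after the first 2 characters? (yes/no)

yes

State sequence: q0 -1-> q5 -1-> q0

After x (step 0): q0. After xy (step 2): q0.
They match, so y = 11 drives D around a cycle from q0 back to itself; pumping y any number of times keeps D in q0 before reading z, and xyⁱz ∈ L(D) for every i ≥ 0.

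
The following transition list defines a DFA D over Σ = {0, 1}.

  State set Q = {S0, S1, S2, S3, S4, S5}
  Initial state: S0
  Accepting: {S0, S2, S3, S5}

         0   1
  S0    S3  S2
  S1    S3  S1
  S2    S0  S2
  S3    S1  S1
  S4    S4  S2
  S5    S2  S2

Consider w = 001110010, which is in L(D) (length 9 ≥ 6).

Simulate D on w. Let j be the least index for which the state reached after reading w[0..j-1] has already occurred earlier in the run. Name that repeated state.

State sequence: S0 -0-> S3 -0-> S1 -1-> S1 -1-> S1 -1-> S1 -0-> S3 -0-> S1 -1-> S1 -0-> S3
First repeat at step 3: S1 was already visited.

The earliest repeat is at step j = 3: D is in S1, which it already visited at step i = 2.
Pumping length from the standard proof: p = 6 (the number of states). The repeated state found above gives |xy| = j ≤ 6 and |y| = j − i ≥ 1.

S1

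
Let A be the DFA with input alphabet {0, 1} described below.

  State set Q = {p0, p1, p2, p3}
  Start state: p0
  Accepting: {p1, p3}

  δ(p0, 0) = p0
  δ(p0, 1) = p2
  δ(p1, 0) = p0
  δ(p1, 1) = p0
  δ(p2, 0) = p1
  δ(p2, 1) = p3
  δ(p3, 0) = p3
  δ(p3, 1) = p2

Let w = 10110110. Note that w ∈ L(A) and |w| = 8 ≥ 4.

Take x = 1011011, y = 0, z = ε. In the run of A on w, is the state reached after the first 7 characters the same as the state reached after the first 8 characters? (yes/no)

State sequence: p0 -1-> p2 -0-> p1 -1-> p0 -1-> p2 -0-> p1 -1-> p0 -1-> p2 -0-> p1

After x (step 7): p2. After xy (step 8): p1.
They differ (p2 ≠ p1), so y is not a cycle from the state after x; this split is not the one the pumping-lemma construction produces, and pumping y need not keep the string in L(A).

no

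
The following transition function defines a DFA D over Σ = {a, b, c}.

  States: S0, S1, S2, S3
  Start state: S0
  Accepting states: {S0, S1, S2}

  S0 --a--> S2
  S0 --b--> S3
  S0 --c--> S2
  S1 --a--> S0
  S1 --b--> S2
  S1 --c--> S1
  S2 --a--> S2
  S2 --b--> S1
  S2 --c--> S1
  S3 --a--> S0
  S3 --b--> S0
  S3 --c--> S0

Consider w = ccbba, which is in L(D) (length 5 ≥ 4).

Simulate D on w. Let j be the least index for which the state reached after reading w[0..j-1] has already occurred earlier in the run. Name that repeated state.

Run of D on w = c c b b a:
  step 0: S0  (start)
  step 1: S2  (read c: S0→S2)
  step 2: S1  (read c: S2→S1)
  step 3: S2  (read b: S1→S2)   ← first repeat (S2 seen earlier)
  step 4: S1  (read b: S2→S1)
  step 5: S0  (read a: S1→S0)

The earliest repeat is at step j = 3: D is in S2, which it already visited at step i = 1.
Since D has 4 states, any run of length ≥ 4 visits 4+1 states, so by pigeonhole some state repeats within the first 4 steps — that repeat gives the pumpable loop.

S2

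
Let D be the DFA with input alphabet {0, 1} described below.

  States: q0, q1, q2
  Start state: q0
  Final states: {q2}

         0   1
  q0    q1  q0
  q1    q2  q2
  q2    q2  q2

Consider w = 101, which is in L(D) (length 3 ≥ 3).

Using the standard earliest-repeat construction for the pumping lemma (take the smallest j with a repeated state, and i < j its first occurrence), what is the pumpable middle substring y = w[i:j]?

1

State sequence: q0 -1-> q0 -0-> q1 -1-> q2
First repeat at step 1: q0 was already visited.

So i = 0, j = 1, giving x = w[0:0] = ε, y = w[0:1] = 1, z = w[1:3] = 01.
Check: |xy| = 1 ≤ 3 and |y| = 1 ≥ 1. Reading y takes D from q0 back to q0, so every xyⁱz is accepted.
Since D has 3 states, any run of length ≥ 3 visits 3+1 states, so by pigeonhole some state repeats within the first 3 steps — that repeat gives the pumpable loop.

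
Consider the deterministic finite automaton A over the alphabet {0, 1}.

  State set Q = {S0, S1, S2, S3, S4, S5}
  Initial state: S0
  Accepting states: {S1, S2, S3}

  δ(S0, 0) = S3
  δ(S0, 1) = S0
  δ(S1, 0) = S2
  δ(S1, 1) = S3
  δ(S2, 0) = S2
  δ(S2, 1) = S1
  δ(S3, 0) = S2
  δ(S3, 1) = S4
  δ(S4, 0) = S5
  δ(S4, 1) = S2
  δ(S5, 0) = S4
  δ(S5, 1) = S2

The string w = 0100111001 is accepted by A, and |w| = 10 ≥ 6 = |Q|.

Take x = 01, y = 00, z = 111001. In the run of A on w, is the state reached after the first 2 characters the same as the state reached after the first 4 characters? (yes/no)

State sequence: S0 -0-> S3 -1-> S4 -0-> S5 -0-> S4

After x (step 2): S4. After xy (step 4): S4.
They match, so y = 00 drives A around a cycle from S4 back to itself; pumping y any number of times keeps A in S4 before reading z, and xyⁱz ∈ L(A) for every i ≥ 0.

yes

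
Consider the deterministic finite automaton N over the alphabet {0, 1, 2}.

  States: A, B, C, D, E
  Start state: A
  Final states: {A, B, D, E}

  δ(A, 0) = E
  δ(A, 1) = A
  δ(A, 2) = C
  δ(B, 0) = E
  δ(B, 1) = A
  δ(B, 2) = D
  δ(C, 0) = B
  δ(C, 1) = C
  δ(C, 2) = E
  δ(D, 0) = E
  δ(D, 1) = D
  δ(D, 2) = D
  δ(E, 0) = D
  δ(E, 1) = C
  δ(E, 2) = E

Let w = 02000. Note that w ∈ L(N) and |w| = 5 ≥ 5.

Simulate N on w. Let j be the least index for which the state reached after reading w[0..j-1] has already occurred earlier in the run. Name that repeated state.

Run of N on w = 0 2 0 0 0:
  step 0: A  (start)
  step 1: E  (read 0: A→E)
  step 2: E  (read 2: E→E)   ← first repeat (E seen earlier)
  step 3: D  (read 0: E→D)
  step 4: E  (read 0: D→E)
  step 5: D  (read 0: E→D)

The earliest repeat is at step j = 2: N is in E, which it already visited at step i = 1.
The DFA has 5 states, so the proof of the pumping lemma guarantees a repeated state among the first 5+1 visited; the segment between the two visits is the pumpable y.

E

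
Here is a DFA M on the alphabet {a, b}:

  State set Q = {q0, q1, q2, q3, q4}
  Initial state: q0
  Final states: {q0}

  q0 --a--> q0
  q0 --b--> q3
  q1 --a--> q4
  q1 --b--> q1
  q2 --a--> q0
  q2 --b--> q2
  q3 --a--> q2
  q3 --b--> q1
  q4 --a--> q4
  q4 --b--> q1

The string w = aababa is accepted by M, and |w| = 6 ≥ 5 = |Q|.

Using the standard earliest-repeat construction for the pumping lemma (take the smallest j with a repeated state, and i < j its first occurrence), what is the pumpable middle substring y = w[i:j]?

a

Run of M on w = a a b a b a:
  step 0: q0  (start)
  step 1: q0  (read a: q0→q0)   ← first repeat (q0 seen earlier)
  step 2: q0  (read a: q0→q0)
  step 3: q3  (read b: q0→q3)
  step 4: q2  (read a: q3→q2)
  step 5: q2  (read b: q2→q2)
  step 6: q0  (read a: q2→q0)

So i = 0, j = 1, giving x = w[0:0] = ε, y = w[0:1] = a, z = w[1:6] = ababa.
Check: |xy| = 1 ≤ 5 and |y| = 1 ≥ 1. Reading y takes M from q0 back to q0, so every xyⁱz is accepted.
The DFA has 5 states, so the proof of the pumping lemma guarantees a repeated state among the first 5+1 visited; the segment between the two visits is the pumpable y.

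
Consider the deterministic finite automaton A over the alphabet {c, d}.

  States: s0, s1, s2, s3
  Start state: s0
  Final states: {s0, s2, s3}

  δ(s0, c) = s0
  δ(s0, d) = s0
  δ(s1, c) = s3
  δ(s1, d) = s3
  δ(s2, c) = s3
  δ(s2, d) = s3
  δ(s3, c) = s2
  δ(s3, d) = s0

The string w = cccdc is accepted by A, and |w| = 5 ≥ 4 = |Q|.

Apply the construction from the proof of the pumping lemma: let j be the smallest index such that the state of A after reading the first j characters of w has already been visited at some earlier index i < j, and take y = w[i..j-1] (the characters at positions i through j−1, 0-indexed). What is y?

c

State sequence: s0 -c-> s0 -c-> s0 -c-> s0 -d-> s0 -c-> s0
First repeat at step 1: s0 was already visited.

So i = 0, j = 1, giving x = w[0:0] = ε, y = w[0:1] = c, z = w[1:5] = ccdc.
Check: |xy| = 1 ≤ 4 and |y| = 1 ≥ 1. Reading y takes A from s0 back to s0, so every xyⁱz is accepted.
Pumping length from the standard proof: p = 4 (the number of states). The repeated state found above gives |xy| = j ≤ 4 and |y| = j − i ≥ 1.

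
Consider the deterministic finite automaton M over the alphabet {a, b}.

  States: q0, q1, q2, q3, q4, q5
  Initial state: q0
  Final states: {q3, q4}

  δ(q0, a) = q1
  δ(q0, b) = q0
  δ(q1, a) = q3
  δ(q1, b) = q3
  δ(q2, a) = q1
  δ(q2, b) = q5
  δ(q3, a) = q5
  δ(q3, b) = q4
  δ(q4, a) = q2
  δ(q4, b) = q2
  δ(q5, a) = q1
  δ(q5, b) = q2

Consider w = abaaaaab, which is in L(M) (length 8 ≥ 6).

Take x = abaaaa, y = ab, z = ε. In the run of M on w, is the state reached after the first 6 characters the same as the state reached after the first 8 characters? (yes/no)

no

Run of M on the first 8 characters of w = a b a a a a a b:
  step 0: q0  (start)
  step 1: q1  (read a: q0→q1)
  step 2: q3  (read b: q1→q3)
  step 3: q5  (read a: q3→q5)
  step 4: q1  (read a: q5→q1)
  step 5: q3  (read a: q1→q3)
  step 6: q5  (read a: q3→q5)
  step 7: q1  (read a: q5→q1)
  step 8: q3  (read b: q1→q3)

After x (step 6): q5. After xy (step 8): q3.
They differ (q5 ≠ q3), so y is not a cycle from the state after x; this split is not the one the pumping-lemma construction produces, and pumping y need not keep the string in L(M).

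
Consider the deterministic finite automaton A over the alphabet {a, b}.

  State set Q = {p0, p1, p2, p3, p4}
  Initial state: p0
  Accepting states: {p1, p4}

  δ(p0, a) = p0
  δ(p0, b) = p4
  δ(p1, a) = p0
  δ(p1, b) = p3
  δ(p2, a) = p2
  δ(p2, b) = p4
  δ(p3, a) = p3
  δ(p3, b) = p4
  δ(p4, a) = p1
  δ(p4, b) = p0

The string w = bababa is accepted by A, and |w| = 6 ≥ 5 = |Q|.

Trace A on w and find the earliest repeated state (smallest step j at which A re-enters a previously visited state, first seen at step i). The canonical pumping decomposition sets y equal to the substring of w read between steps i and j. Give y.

a

State sequence: p0 -b-> p4 -a-> p1 -b-> p3 -a-> p3 -b-> p4 -a-> p1
First repeat at step 4: p3 was already visited.

So i = 3, j = 4, giving x = w[0:3] = bab, y = w[3:4] = a, z = w[4:6] = ba.
Check: |xy| = 4 ≤ 5 and |y| = 1 ≥ 1. Reading y takes A from p3 back to p3, so every xyⁱz is accepted.
The DFA has 5 states, so the proof of the pumping lemma guarantees a repeated state among the first 5+1 visited; the segment between the two visits is the pumpable y.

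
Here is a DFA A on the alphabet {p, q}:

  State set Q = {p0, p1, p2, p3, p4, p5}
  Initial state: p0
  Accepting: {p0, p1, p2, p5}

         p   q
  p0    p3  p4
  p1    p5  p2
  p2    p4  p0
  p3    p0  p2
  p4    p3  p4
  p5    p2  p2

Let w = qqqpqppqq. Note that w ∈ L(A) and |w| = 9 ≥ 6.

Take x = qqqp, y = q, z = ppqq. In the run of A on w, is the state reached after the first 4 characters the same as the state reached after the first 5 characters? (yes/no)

no

State sequence: p0 -q-> p4 -q-> p4 -q-> p4 -p-> p3 -q-> p2

After x (step 4): p3. After xy (step 5): p2.
They differ (p3 ≠ p2), so y is not a cycle from the state after x; this split is not the one the pumping-lemma construction produces, and pumping y need not keep the string in L(A).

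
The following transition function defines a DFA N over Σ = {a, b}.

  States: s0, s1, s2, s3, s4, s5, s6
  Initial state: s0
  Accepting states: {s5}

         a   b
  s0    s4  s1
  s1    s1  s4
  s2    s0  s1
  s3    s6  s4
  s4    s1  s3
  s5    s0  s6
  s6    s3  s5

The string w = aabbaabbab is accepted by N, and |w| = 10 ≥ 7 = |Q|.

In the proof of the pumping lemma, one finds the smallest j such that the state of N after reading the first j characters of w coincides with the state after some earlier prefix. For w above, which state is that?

s4

State sequence: s0 -a-> s4 -a-> s1 -b-> s4 -b-> s3 -a-> s6 -a-> s3 -b-> s4 -b-> s3 -a-> s6 -b-> s5
First repeat at step 3: s4 was already visited.

The earliest repeat is at step j = 3: N is in s4, which it already visited at step i = 1.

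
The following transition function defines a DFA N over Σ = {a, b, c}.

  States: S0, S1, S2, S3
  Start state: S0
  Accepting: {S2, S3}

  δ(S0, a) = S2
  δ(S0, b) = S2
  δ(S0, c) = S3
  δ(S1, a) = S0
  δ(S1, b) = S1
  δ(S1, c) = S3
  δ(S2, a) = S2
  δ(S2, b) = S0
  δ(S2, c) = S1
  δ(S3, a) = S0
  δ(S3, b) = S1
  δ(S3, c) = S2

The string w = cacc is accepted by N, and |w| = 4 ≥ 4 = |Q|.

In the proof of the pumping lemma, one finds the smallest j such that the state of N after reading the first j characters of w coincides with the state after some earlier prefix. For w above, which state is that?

S0

Run of N on w = c a c c:
  step 0: S0  (start)
  step 1: S3  (read c: S0→S3)
  step 2: S0  (read a: S3→S0)   ← first repeat (S0 seen earlier)
  step 3: S3  (read c: S0→S3)
  step 4: S2  (read c: S3→S2)

The earliest repeat is at step j = 2: N is in S0, which it already visited at step i = 0.
Since N has 4 states, any run of length ≥ 4 visits 4+1 states, so by pigeonhole some state repeats within the first 4 steps — that repeat gives the pumpable loop.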